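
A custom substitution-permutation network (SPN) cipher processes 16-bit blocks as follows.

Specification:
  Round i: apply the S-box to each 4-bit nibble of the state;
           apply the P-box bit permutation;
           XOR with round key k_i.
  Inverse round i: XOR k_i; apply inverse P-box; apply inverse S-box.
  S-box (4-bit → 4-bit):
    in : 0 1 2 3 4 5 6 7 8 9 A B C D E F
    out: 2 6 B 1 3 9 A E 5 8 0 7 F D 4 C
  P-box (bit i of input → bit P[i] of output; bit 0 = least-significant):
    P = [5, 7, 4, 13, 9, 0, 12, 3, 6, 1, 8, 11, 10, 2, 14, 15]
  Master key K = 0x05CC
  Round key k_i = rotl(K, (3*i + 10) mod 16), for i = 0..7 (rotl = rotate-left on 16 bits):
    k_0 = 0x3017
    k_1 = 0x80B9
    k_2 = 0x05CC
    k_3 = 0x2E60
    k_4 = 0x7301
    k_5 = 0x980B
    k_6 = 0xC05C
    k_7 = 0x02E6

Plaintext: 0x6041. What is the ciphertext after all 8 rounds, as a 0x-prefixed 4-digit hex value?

s_0 = plaintext = 0x6041
s_1 = Round(s_0, k_0) = 0xB280
s_2 = Round(s_1, k_1) = 0xDE7F
s_3 = Round(s_2, k_2) = 0xF0D5
s_4 = Round(s_3, k_3) = 0xDC4A
s_5 = Round(s_4, k_4) = 0xBC42
s_6 = Round(s_5, k_5) = 0xF7EC
s_7 = Round(s_6, k_6) = 0x39EE
s_8 = Round(s_7, k_7) = 0x1EF6

0x1EF6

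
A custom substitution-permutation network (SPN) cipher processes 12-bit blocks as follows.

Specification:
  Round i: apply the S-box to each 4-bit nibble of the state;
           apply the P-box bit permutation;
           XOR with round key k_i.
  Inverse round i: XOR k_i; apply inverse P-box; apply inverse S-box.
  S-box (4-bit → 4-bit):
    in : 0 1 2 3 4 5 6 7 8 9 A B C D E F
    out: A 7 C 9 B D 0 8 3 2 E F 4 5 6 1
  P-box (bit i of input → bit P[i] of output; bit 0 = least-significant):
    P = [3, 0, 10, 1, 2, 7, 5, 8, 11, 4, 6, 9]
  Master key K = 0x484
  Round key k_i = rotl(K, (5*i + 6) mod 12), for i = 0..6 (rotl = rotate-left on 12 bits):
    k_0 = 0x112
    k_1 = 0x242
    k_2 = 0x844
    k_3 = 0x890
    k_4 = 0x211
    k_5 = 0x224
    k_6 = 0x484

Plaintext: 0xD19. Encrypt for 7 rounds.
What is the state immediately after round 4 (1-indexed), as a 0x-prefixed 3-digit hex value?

0x7EB

s_0 = plaintext = 0xD19
s_1 = Round(s_0, k_0) = 0x9F7
s_2 = Round(s_1, k_1) = 0x254
s_3 = Round(s_2, k_2) = 0xB2B
s_4 = Round(s_3, k_3) = 0x7EB
s_5 = Round(s_4, k_4) = 0x4BA
s_6 = Round(s_5, k_5) = 0xD93
s_7 = Round(s_6, k_6) = 0xC4E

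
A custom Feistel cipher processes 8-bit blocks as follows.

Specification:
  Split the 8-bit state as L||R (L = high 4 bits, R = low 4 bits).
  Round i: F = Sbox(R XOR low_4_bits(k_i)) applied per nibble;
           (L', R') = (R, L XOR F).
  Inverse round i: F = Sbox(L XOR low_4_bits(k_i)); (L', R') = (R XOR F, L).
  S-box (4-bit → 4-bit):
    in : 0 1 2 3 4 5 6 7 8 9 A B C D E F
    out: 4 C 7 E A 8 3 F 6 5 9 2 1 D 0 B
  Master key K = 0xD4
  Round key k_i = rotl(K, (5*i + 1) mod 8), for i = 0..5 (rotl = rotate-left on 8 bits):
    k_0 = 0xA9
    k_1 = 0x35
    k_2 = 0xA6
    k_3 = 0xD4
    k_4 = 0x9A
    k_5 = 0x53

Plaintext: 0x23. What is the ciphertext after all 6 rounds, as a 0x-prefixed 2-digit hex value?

0x02

s_0 = plaintext = 0x23
s_1 = Round(s_0, k_0) = 0x3B
s_2 = Round(s_1, k_1) = 0xB3
s_3 = Round(s_2, k_2) = 0x33
s_4 = Round(s_3, k_3) = 0x3C
s_5 = Round(s_4, k_4) = 0xC0
s_6 = Round(s_5, k_5) = 0x02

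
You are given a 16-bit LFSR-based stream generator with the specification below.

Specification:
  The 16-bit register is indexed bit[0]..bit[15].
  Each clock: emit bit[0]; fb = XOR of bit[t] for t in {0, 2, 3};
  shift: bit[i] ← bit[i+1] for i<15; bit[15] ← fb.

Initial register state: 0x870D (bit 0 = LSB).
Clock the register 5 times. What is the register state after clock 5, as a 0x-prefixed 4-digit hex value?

reg_0 = 0x870D
clock 1: out=1, reg = 0xC386
clock 2: out=0, reg = 0xE1C3
clock 3: out=1, reg = 0xF0E1
clock 4: out=1, reg = 0xF870
clock 5: out=0, reg = 0x7C38

0x7C38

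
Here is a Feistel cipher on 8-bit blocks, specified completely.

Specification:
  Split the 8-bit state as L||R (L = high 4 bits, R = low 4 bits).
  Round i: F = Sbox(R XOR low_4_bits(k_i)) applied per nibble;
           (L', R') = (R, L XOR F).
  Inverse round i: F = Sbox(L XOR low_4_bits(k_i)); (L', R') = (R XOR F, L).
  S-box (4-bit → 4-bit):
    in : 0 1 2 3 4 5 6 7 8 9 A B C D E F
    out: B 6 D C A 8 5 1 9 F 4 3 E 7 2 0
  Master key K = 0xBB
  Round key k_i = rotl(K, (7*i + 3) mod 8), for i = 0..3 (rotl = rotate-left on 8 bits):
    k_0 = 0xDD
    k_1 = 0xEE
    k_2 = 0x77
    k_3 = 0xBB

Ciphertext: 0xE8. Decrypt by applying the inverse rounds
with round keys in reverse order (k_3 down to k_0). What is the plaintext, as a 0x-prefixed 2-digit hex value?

0xC6

s_0 = ciphertext = 0xE8
s_1 = InvRound(s_0, k_3) = 0x0E
s_2 = InvRound(s_1, k_2) = 0xF0
s_3 = InvRound(s_2, k_1) = 0x6F
s_4 = InvRound(s_3, k_0) = 0xC6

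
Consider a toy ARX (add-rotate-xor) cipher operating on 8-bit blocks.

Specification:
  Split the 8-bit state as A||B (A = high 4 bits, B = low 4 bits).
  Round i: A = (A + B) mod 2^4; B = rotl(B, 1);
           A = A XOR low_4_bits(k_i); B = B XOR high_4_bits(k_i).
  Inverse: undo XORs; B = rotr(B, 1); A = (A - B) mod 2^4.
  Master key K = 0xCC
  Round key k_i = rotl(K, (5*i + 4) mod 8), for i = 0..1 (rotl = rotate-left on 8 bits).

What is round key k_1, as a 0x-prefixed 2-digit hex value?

K = 0xCC
k_0 = rotl(K, (5*0+4) mod 8) = rotl(K, 4) = 0xCC
k_1 = rotl(K, (5*1+4) mod 8) = rotl(K, 1) = 0x99

0x99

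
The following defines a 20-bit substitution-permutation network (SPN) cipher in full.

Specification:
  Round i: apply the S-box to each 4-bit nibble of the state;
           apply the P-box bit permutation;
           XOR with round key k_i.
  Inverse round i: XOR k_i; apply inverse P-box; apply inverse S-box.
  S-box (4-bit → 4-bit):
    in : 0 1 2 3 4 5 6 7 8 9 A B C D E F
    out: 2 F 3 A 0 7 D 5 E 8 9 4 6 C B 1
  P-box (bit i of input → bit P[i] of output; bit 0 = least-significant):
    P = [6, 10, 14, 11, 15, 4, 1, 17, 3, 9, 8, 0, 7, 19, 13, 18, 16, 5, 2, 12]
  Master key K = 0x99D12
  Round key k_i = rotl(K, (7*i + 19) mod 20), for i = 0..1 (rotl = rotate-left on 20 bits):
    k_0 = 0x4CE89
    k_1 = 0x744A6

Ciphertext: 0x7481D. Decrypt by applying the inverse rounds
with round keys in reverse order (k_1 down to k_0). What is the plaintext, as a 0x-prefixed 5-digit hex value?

0x9DFB2

s_0 = ciphertext = 0x7481D
s_1 = InvRound(s_0, k_1) = 0x0FAC3
s_2 = InvRound(s_1, k_0) = 0x9DFB2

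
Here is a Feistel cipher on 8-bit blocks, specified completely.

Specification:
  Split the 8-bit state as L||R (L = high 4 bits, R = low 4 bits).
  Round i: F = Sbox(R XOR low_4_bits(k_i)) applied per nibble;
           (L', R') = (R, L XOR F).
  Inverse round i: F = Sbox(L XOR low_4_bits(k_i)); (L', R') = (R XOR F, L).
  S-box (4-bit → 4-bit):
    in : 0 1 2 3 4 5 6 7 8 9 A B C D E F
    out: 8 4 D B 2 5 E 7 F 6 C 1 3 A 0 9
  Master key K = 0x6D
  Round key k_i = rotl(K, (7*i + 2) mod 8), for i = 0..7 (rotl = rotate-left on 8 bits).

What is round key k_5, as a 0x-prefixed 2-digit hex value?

0xAD

K = 0x6D
k_0 = rotl(K, (7*0+2) mod 8) = rotl(K, 2) = 0xB5
k_1 = rotl(K, (7*1+2) mod 8) = rotl(K, 1) = 0xDA
k_2 = rotl(K, (7*2+2) mod 8) = rotl(K, 0) = 0x6D
k_3 = rotl(K, (7*3+2) mod 8) = rotl(K, 7) = 0xB6
k_4 = rotl(K, (7*4+2) mod 8) = rotl(K, 6) = 0x5B
k_5 = rotl(K, (7*5+2) mod 8) = rotl(K, 5) = 0xAD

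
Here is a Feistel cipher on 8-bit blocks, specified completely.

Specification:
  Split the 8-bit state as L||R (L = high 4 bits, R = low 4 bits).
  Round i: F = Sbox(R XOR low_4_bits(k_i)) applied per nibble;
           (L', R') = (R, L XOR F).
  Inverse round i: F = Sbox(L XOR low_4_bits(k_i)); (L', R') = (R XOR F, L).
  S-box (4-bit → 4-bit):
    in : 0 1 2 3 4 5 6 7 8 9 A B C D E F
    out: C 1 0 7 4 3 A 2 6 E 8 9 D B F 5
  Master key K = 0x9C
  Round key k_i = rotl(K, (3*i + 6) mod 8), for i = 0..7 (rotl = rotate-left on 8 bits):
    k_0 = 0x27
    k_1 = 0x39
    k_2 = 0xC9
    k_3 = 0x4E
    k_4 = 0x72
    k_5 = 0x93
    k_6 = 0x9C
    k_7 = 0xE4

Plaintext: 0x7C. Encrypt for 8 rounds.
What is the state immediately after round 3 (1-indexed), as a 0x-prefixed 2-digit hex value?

0xEC

s_0 = plaintext = 0x7C
s_1 = Round(s_0, k_0) = 0xCE
s_2 = Round(s_1, k_1) = 0xEE
s_3 = Round(s_2, k_2) = 0xEC
s_4 = Round(s_3, k_3) = 0xCE
s_5 = Round(s_4, k_4) = 0xE1
s_6 = Round(s_5, k_5) = 0x1E
s_7 = Round(s_6, k_6) = 0xE1
s_8 = Round(s_7, k_7) = 0x1D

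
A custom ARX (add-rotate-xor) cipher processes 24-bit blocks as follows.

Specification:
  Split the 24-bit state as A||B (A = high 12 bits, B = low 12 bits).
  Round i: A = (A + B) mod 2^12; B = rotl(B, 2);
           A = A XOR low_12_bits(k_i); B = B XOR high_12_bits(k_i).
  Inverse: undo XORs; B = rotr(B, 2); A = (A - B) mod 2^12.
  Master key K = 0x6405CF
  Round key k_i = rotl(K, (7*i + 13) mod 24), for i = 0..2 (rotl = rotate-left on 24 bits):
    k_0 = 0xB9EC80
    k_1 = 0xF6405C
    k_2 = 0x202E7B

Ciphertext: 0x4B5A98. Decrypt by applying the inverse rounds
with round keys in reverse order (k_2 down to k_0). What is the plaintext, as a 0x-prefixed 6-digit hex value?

0x2718B3

s_0 = ciphertext = 0x4B5A98
s_1 = InvRound(s_0, k_2) = 0x0A8A26
s_2 = InvRound(s_1, k_1) = 0x7A4950
s_3 = InvRound(s_2, k_0) = 0x2718B3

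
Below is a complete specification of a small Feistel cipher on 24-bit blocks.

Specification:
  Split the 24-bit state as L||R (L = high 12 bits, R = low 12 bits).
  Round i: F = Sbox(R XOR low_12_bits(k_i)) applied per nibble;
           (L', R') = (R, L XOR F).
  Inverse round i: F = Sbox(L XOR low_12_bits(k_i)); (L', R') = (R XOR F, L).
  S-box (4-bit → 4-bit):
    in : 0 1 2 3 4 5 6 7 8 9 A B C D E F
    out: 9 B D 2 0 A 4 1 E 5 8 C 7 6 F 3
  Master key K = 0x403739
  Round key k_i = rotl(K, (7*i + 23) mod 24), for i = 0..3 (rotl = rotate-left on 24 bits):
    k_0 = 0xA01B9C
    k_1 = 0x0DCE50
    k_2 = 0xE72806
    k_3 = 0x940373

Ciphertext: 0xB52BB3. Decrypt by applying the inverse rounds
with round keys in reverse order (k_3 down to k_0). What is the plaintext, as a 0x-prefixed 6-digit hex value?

0xA2076E

s_0 = ciphertext = 0xB52BB3
s_1 = InvRound(s_0, k_3) = 0x568B52
s_2 = InvRound(s_1, k_2) = 0xD1D568
s_3 = InvRound(s_2, k_1) = 0x76ED1D
s_4 = InvRound(s_3, k_0) = 0xA2076E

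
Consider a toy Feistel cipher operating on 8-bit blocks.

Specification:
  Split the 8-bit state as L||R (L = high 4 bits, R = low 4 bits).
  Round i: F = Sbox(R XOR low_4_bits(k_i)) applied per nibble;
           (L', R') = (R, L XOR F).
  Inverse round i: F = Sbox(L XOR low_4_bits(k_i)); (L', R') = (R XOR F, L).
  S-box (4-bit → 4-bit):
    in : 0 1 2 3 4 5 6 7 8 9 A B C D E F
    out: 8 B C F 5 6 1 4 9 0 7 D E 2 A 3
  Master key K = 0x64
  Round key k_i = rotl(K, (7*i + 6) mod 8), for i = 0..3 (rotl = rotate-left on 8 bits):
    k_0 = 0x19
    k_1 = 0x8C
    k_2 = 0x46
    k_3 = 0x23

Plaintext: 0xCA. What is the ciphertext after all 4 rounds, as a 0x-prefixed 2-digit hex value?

s_0 = plaintext = 0xCA
s_1 = Round(s_0, k_0) = 0xA3
s_2 = Round(s_1, k_1) = 0x39
s_3 = Round(s_2, k_2) = 0x90
s_4 = Round(s_3, k_3) = 0x06

0x06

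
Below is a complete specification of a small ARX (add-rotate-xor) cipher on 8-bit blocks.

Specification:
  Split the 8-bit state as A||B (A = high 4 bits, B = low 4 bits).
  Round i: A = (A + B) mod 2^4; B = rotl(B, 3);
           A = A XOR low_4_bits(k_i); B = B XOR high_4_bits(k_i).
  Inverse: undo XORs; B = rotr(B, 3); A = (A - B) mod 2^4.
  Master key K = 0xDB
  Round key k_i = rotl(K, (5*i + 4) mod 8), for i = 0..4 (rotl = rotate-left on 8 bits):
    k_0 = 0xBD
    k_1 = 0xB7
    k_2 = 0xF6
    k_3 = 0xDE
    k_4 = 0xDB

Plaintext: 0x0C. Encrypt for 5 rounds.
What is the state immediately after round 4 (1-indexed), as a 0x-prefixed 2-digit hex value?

s_0 = plaintext = 0x0C
s_1 = Round(s_0, k_0) = 0x1D
s_2 = Round(s_1, k_1) = 0x95
s_3 = Round(s_2, k_2) = 0x85
s_4 = Round(s_3, k_3) = 0x37
s_5 = Round(s_4, k_4) = 0x16

0x37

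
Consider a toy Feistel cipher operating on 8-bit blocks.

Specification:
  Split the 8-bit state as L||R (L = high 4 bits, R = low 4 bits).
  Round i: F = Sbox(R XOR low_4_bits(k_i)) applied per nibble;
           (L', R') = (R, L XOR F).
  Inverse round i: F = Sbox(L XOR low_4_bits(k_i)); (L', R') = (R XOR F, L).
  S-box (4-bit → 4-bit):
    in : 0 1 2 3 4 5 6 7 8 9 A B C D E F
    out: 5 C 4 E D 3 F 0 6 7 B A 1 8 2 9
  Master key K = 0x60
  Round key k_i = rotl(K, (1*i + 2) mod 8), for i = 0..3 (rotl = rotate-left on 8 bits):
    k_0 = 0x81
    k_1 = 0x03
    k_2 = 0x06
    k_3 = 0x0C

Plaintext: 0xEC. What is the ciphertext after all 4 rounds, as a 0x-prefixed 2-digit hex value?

0x17

s_0 = plaintext = 0xEC
s_1 = Round(s_0, k_0) = 0xC6
s_2 = Round(s_1, k_1) = 0x6F
s_3 = Round(s_2, k_2) = 0xF1
s_4 = Round(s_3, k_3) = 0x17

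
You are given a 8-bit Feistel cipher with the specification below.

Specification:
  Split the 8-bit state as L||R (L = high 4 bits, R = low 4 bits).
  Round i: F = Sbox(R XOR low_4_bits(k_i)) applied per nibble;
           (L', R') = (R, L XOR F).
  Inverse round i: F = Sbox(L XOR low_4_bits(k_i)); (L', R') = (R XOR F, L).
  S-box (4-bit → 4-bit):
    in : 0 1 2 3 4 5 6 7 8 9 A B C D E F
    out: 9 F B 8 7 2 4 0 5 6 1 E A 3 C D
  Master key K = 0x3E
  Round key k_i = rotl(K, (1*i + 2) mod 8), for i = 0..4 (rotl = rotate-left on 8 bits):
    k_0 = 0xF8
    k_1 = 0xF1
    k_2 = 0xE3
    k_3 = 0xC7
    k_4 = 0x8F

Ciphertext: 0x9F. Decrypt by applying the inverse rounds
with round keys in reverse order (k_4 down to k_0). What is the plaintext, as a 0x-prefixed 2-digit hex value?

0xAB

s_0 = ciphertext = 0x9F
s_1 = InvRound(s_0, k_4) = 0xB9
s_2 = InvRound(s_1, k_3) = 0x3B
s_3 = InvRound(s_2, k_2) = 0x23
s_4 = InvRound(s_3, k_1) = 0xB2
s_5 = InvRound(s_4, k_0) = 0xAB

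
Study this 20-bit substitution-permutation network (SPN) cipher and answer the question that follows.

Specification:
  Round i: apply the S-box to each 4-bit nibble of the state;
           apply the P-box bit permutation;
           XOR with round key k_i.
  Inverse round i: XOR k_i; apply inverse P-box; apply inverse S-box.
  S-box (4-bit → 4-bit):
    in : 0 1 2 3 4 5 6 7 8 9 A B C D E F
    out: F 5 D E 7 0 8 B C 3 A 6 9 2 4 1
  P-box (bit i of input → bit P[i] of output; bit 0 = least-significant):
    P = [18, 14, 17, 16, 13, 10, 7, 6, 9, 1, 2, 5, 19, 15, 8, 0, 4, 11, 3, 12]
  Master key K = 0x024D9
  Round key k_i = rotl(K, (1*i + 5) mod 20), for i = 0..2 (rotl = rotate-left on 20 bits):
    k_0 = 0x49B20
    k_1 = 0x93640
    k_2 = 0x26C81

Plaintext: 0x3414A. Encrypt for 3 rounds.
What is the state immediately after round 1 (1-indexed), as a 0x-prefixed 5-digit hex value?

s_0 = plaintext = 0x3414A
s_1 = Round(s_0, k_0) = 0xD64AC
s_2 = Round(s_1, k_1) = 0xC3807
s_3 = Round(s_2, k_2) = 0x79974

0xD64AC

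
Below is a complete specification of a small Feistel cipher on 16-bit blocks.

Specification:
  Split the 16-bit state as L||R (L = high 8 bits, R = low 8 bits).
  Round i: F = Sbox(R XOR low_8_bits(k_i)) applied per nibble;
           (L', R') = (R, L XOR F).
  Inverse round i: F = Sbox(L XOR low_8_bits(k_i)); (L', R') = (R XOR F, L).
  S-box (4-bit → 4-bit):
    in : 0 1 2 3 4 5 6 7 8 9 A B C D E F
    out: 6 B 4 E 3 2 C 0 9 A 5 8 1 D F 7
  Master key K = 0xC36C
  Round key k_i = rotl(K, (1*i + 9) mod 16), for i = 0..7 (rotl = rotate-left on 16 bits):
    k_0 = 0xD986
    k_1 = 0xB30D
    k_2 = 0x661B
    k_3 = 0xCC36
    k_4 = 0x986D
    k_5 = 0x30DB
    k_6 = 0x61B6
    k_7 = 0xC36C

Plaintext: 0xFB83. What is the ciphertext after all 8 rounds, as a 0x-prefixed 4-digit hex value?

s_0 = plaintext = 0xFB83
s_1 = Round(s_0, k_0) = 0x8399
s_2 = Round(s_1, k_1) = 0x9920
s_3 = Round(s_2, k_2) = 0x2071
s_4 = Round(s_3, k_3) = 0x7110
s_5 = Round(s_4, k_4) = 0x107C
s_6 = Round(s_5, k_5) = 0x7C40
s_7 = Round(s_6, k_6) = 0x4000
s_8 = Round(s_7, k_7) = 0x0081

0x0081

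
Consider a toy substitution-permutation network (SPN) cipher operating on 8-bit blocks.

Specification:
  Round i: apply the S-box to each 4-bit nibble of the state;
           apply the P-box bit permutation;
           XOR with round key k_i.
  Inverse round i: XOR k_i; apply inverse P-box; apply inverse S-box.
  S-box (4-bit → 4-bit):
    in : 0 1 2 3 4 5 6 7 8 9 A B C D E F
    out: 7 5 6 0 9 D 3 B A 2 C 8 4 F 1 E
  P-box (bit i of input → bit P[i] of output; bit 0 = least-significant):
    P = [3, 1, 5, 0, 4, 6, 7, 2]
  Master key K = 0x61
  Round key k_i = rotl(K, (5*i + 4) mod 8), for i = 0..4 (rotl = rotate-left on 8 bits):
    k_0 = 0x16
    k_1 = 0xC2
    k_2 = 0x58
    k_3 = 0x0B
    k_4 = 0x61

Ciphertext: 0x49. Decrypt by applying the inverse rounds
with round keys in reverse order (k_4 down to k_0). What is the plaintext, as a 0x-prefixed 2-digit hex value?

s_0 = ciphertext = 0x49
s_1 = InvRound(s_0, k_4) = 0x31
s_2 = InvRound(s_1, k_3) = 0xE0
s_3 = InvRound(s_2, k_2) = 0x11
s_4 = InvRound(s_3, k_1) = 0x08
s_5 = InvRound(s_4, k_0) = 0x46

0x46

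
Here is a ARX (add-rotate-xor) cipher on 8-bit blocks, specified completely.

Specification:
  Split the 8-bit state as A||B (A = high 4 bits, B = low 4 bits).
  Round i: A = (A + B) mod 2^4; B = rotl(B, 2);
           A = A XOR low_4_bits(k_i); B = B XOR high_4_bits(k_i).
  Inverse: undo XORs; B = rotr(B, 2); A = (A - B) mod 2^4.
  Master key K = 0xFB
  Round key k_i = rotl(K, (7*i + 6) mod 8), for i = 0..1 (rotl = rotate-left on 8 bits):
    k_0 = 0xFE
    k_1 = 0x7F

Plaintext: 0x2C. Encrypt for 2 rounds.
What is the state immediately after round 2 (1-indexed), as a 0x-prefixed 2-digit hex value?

0x34

s_0 = plaintext = 0x2C
s_1 = Round(s_0, k_0) = 0x0C
s_2 = Round(s_1, k_1) = 0x34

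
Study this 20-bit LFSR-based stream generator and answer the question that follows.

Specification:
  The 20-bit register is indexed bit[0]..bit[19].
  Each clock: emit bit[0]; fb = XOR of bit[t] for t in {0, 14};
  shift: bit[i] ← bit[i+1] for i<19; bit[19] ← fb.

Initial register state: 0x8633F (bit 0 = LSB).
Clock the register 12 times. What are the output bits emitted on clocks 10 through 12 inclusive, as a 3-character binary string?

100

reg_0 = 0x8633F
clock 1: out=1, reg = 0x4319F
clock 2: out=1, reg = 0xA18CF
clock 3: out=1, reg = 0xD0C67
clock 4: out=1, reg = 0xE8633
clock 5: out=1, reg = 0xF4319
clock 6: out=1, reg = 0x7A18C
clock 7: out=0, reg = 0x3D0C6
clock 8: out=0, reg = 0x9E863
clock 9: out=1, reg = 0x4F431
clock 10: out=1, reg = 0x27A18
clock 11: out=0, reg = 0x93D0C
clock 12: out=0, reg = 0x49E86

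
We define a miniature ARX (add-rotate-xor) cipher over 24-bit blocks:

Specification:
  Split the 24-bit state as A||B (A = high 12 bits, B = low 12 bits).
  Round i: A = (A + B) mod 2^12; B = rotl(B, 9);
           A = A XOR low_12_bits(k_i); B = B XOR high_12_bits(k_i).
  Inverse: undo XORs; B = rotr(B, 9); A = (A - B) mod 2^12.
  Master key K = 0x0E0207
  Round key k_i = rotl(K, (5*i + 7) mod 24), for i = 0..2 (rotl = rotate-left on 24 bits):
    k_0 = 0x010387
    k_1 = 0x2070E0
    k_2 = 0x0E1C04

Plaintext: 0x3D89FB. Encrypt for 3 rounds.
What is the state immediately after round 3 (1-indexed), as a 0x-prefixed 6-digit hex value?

s_0 = plaintext = 0x3D89FB
s_1 = Round(s_0, k_0) = 0xE5472F
s_2 = Round(s_1, k_1) = 0x563CE2
s_3 = Round(s_2, k_2) = 0xE4157D

0xE4157D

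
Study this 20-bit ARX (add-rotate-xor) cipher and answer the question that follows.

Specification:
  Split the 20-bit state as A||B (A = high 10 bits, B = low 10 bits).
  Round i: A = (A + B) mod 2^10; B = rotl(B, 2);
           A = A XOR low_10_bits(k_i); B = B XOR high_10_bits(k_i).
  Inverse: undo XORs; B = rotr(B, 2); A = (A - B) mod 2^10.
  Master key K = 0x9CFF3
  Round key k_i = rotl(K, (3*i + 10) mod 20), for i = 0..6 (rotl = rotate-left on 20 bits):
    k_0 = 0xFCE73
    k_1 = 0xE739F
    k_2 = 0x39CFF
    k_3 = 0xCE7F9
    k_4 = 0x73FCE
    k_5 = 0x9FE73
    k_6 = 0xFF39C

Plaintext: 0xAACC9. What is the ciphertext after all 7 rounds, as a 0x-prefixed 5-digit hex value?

s_0 = plaintext = 0xAACC9
s_1 = Round(s_0, k_0) = 0x41CD7
s_2 = Round(s_1, k_1) = 0x904C0
s_3 = Round(s_2, k_2) = 0xFFBE7
s_4 = Round(s_3, k_3) = 0x070A6
s_5 = Round(s_4, k_4) = 0xC3357
s_6 = Round(s_5, k_5) = 0x04320
s_7 = Round(s_6, k_6) = 0x2B37F

0x2B37F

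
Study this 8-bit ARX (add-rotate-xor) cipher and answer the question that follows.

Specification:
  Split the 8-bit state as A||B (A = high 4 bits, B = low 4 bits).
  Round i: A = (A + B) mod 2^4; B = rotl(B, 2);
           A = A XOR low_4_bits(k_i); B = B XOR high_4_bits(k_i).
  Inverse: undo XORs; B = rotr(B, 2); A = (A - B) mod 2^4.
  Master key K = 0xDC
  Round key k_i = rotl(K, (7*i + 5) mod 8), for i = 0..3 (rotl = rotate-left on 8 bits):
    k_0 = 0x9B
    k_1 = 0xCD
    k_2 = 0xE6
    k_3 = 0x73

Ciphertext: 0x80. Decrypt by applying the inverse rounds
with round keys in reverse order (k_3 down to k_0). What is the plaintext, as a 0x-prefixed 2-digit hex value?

s_0 = ciphertext = 0x80
s_1 = InvRound(s_0, k_3) = 0xED
s_2 = InvRound(s_1, k_2) = 0xCC
s_3 = InvRound(s_2, k_1) = 0x10
s_4 = InvRound(s_3, k_0) = 0x46

0x46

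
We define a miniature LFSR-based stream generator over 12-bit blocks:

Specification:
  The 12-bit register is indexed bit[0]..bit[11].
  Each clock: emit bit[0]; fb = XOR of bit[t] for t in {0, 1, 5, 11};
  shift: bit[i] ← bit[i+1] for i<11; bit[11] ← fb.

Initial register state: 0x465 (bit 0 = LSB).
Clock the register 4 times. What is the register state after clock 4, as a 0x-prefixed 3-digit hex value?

reg_0 = 0x465
clock 1: out=1, reg = 0x232
clock 2: out=0, reg = 0x119
clock 3: out=1, reg = 0x88C
clock 4: out=0, reg = 0xC46

0xC46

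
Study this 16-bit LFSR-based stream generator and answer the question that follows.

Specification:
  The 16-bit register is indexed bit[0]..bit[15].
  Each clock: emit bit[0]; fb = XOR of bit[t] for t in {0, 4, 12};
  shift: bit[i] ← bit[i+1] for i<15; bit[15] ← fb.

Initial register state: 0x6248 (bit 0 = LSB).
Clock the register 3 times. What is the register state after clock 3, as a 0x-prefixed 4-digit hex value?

reg_0 = 0x6248
clock 1: out=0, reg = 0x3124
clock 2: out=0, reg = 0x9892
clock 3: out=0, reg = 0x4C49

0x4C49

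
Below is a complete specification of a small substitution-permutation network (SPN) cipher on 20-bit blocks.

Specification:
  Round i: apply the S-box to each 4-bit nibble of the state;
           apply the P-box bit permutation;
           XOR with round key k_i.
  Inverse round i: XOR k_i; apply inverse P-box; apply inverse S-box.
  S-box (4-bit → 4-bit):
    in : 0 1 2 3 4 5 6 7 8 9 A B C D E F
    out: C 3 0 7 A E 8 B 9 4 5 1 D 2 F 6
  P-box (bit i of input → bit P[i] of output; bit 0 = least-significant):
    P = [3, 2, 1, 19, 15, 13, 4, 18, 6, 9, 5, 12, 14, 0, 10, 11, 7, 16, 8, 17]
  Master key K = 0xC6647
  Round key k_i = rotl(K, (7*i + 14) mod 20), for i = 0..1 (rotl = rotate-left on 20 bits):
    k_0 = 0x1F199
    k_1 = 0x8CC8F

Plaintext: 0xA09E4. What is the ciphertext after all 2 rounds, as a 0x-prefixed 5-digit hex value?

0x9D0EA

s_0 = plaintext = 0xA09E4
s_1 = Round(s_0, k_0) = 0xD5C2D
s_2 = Round(s_1, k_1) = 0x9D0EA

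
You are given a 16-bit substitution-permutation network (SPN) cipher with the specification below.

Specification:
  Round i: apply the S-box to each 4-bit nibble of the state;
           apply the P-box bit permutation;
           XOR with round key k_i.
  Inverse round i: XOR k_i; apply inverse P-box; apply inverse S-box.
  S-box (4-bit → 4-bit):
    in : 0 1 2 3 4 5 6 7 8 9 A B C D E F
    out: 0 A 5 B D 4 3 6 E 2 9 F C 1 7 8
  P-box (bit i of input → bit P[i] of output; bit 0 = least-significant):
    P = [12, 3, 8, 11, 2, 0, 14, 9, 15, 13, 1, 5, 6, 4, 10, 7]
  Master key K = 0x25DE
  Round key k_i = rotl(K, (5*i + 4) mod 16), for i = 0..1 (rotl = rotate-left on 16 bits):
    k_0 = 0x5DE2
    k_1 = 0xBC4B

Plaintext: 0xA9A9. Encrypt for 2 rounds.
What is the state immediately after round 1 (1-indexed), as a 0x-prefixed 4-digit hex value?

s_0 = plaintext = 0xA9A9
s_1 = Round(s_0, k_0) = 0x7F2E
s_2 = Round(s_1, k_1) = 0xE977

0x7F2E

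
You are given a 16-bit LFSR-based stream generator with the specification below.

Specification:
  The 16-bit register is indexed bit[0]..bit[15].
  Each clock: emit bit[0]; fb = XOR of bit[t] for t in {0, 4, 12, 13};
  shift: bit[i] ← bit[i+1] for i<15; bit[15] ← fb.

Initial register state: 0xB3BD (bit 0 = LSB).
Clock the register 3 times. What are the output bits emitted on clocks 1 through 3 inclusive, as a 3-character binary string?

101

reg_0 = 0xB3BD
clock 1: out=1, reg = 0x59DE
clock 2: out=0, reg = 0x2CEF
clock 3: out=1, reg = 0x1677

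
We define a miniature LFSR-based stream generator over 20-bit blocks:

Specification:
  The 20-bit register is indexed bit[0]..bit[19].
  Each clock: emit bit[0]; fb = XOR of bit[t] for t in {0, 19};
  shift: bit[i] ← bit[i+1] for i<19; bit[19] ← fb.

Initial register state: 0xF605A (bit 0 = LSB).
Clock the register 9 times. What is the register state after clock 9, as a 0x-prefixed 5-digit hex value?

0xE4FB0

reg_0 = 0xF605A
clock 1: out=0, reg = 0xFB02D
clock 2: out=1, reg = 0x7D816
clock 3: out=0, reg = 0x3EC0B
clock 4: out=1, reg = 0x9F605
clock 5: out=1, reg = 0x4FB02
clock 6: out=0, reg = 0x27D81
clock 7: out=1, reg = 0x93EC0
clock 8: out=0, reg = 0xC9F60
clock 9: out=0, reg = 0xE4FB0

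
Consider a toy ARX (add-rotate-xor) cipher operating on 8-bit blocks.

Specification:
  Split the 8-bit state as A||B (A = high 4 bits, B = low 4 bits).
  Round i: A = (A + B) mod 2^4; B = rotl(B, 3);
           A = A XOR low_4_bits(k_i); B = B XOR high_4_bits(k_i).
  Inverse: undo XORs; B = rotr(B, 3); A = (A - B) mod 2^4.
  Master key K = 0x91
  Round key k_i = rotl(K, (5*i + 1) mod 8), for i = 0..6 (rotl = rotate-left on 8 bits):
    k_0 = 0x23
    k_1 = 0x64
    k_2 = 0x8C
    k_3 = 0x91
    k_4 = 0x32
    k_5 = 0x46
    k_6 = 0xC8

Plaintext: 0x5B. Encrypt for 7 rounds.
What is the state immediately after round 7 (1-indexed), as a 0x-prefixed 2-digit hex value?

s_0 = plaintext = 0x5B
s_1 = Round(s_0, k_0) = 0x3F
s_2 = Round(s_1, k_1) = 0x69
s_3 = Round(s_2, k_2) = 0x34
s_4 = Round(s_3, k_3) = 0x6B
s_5 = Round(s_4, k_4) = 0x3E
s_6 = Round(s_5, k_5) = 0x73
s_7 = Round(s_6, k_6) = 0x25

0x25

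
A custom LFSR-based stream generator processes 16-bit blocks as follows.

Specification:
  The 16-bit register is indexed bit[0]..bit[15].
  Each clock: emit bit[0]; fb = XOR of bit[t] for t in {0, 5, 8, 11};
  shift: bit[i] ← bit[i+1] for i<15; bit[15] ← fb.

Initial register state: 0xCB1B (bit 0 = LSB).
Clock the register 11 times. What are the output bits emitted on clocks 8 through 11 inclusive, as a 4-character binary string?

0110

reg_0 = 0xCB1B
clock 1: out=1, reg = 0xE58D
clock 2: out=1, reg = 0x72C6
clock 3: out=0, reg = 0x3963
clock 4: out=1, reg = 0x1CB1
clock 5: out=1, reg = 0x8E58
clock 6: out=0, reg = 0xC72C
clock 7: out=0, reg = 0x6396
clock 8: out=0, reg = 0xB1CB
clock 9: out=1, reg = 0x58E5
clock 10: out=1, reg = 0xAC72
clock 11: out=0, reg = 0x5639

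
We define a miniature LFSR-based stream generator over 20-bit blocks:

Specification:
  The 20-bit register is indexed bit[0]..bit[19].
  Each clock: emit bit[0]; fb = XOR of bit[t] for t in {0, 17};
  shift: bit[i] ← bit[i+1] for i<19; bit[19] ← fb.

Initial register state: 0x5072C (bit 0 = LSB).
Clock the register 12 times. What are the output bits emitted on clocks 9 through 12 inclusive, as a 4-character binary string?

reg_0 = 0x5072C
clock 1: out=0, reg = 0x28396
clock 2: out=0, reg = 0x941CB
clock 3: out=1, reg = 0xCA0E5
clock 4: out=1, reg = 0xE5072
clock 5: out=0, reg = 0xF2839
clock 6: out=1, reg = 0x7941C
clock 7: out=0, reg = 0xBCA0E
clock 8: out=0, reg = 0xDE507
clock 9: out=1, reg = 0xEF283
clock 10: out=1, reg = 0x77941
clock 11: out=1, reg = 0x3BCA0
clock 12: out=0, reg = 0x9DE50

1110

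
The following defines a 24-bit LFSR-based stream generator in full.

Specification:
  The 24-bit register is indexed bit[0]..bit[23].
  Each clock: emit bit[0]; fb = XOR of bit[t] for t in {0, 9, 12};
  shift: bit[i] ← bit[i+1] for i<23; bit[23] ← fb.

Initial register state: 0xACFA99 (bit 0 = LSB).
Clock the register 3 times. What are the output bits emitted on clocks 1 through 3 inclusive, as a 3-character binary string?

100

reg_0 = 0xACFA99
clock 1: out=1, reg = 0xD67D4C
clock 2: out=0, reg = 0xEB3EA6
clock 3: out=0, reg = 0x759F53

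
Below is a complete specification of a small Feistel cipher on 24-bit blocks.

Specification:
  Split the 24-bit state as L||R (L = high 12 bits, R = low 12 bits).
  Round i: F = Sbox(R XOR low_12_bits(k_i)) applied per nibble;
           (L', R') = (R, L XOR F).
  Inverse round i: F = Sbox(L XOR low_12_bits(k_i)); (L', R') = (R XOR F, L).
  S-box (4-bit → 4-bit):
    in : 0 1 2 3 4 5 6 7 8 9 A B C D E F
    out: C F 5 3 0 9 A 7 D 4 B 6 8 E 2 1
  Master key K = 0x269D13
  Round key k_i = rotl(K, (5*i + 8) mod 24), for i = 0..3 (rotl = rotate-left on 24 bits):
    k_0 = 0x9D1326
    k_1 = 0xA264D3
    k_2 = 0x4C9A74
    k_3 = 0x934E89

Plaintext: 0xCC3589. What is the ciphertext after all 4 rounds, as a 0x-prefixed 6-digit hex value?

0xD77324

s_0 = plaintext = 0xCC3589
s_1 = Round(s_0, k_0) = 0x589672
s_2 = Round(s_1, k_1) = 0x672036
s_3 = Round(s_2, k_2) = 0x036D77
s_4 = Round(s_3, k_3) = 0xD77324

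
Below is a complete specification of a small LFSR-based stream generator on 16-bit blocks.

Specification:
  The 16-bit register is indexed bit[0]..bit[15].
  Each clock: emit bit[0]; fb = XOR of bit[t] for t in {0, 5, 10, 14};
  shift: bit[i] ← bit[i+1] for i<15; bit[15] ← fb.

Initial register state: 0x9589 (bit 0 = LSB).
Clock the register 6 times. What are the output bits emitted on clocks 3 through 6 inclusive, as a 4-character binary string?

reg_0 = 0x9589
clock 1: out=1, reg = 0x4AC4
clock 2: out=0, reg = 0xA562
clock 3: out=0, reg = 0x52B1
clock 4: out=1, reg = 0xA958
clock 5: out=0, reg = 0x54AC
clock 6: out=0, reg = 0xAA56

0100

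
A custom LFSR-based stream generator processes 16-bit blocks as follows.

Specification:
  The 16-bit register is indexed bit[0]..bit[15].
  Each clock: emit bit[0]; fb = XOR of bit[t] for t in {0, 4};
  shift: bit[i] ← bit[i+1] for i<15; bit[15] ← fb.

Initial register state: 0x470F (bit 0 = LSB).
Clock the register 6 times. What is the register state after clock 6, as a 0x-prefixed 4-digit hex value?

0xFD1C

reg_0 = 0x470F
clock 1: out=1, reg = 0xA387
clock 2: out=1, reg = 0xD1C3
clock 3: out=1, reg = 0xE8E1
clock 4: out=1, reg = 0xF470
clock 5: out=0, reg = 0xFA38
clock 6: out=0, reg = 0xFD1C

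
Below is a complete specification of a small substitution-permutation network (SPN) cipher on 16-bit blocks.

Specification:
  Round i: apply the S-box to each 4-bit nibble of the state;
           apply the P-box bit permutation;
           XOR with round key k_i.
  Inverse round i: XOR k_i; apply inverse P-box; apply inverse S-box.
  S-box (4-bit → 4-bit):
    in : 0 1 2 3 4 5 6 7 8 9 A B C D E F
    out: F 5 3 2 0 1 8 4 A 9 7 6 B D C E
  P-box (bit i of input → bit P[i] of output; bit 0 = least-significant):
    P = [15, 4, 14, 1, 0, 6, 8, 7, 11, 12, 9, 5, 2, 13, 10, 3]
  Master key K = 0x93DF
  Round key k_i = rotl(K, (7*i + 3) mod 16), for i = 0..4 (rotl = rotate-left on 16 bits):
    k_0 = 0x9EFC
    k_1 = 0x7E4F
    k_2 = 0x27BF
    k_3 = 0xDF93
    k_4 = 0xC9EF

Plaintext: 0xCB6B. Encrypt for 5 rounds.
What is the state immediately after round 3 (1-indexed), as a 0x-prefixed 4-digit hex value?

0x9A7B

s_0 = plaintext = 0xCB6B
s_1 = Round(s_0, k_0) = 0xEC60
s_2 = Round(s_1, k_1) = 0xA2F5
s_3 = Round(s_2, k_2) = 0x9A7B
s_4 = Round(s_3, k_3) = 0x848F
s_5 = Round(s_4, k_4) = 0xA935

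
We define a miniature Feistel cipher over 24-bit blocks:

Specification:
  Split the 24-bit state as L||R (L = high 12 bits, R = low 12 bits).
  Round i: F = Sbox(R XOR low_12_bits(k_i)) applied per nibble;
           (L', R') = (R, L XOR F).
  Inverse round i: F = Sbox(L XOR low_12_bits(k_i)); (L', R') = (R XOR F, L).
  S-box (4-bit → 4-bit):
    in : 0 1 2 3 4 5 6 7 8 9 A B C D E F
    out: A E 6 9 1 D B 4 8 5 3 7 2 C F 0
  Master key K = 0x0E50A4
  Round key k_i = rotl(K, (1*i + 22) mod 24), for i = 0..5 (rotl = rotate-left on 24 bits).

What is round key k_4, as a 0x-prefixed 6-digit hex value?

K = 0x0E50A4
k_0 = rotl(K, (1*0+22) mod 24) = rotl(K, 22) = 0x039429
k_1 = rotl(K, (1*1+22) mod 24) = rotl(K, 23) = 0x072852
k_2 = rotl(K, (1*2+22) mod 24) = rotl(K, 0) = 0x0E50A4
k_3 = rotl(K, (1*3+22) mod 24) = rotl(K, 1) = 0x1CA148
k_4 = rotl(K, (1*4+22) mod 24) = rotl(K, 2) = 0x394290

0x394290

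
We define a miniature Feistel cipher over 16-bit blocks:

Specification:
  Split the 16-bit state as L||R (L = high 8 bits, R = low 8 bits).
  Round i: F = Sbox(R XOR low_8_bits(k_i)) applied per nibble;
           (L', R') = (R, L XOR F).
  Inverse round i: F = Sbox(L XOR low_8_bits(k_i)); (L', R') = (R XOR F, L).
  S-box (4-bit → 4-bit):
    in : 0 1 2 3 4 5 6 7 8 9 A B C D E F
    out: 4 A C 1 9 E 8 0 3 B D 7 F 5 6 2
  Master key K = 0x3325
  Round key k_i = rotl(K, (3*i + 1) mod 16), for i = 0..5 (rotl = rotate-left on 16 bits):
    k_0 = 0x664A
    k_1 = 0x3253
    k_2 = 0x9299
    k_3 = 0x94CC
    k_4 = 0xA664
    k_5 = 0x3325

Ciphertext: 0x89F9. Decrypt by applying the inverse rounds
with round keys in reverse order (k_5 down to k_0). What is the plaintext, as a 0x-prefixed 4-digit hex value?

s_0 = ciphertext = 0x89F9
s_1 = InvRound(s_0, k_5) = 0x2689
s_2 = InvRound(s_1, k_4) = 0x1526
s_3 = InvRound(s_2, k_3) = 0x7D15
s_4 = InvRound(s_3, k_2) = 0x7C7D
s_5 = InvRound(s_4, k_1) = 0xBF7C
s_6 = InvRound(s_5, k_0) = 0x52BF

0x52BF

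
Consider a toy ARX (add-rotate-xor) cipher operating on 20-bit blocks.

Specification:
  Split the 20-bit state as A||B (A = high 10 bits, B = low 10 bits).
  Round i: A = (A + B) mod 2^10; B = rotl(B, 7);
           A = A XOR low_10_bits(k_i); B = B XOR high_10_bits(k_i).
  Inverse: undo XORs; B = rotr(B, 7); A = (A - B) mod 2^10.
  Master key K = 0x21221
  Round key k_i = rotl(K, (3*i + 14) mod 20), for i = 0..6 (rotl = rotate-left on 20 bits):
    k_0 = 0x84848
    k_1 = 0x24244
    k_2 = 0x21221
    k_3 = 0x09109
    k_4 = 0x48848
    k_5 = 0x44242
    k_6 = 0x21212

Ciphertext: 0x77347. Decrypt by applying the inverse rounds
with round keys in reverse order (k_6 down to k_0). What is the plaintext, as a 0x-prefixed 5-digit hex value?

s_0 = ciphertext = 0x77347
s_1 = InvRound(s_0, k_6) = 0x6BE1F
s_2 = InvRound(s_1, k_5) = 0xDBC7E
s_3 = InvRound(s_2, k_4) = 0x116E2
s_4 = InvRound(s_3, k_3) = 0xC5E35
s_5 = InvRound(s_4, k_2) = 0xEA58D
s_6 = InvRound(s_5, k_1) = 0x40CEA
s_7 = InvRound(s_6, k_0) = 0x61BC5

0x61BC5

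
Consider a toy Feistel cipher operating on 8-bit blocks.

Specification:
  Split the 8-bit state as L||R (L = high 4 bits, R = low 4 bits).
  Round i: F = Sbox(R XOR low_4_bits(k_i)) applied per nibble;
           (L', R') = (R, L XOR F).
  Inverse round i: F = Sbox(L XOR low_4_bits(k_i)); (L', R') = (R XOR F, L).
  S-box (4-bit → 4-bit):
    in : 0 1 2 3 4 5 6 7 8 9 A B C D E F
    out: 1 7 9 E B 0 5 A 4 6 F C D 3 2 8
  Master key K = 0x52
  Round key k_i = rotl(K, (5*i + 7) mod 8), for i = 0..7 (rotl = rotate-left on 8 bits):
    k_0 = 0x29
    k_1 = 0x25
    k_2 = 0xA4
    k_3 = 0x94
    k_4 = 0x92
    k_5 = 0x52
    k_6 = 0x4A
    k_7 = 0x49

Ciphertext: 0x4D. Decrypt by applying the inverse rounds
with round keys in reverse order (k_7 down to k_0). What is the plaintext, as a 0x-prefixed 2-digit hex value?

0xF7

s_0 = ciphertext = 0x4D
s_1 = InvRound(s_0, k_7) = 0xE4
s_2 = InvRound(s_1, k_6) = 0xFE
s_3 = InvRound(s_2, k_5) = 0xDF
s_4 = InvRound(s_3, k_4) = 0x7D
s_5 = InvRound(s_4, k_3) = 0x37
s_6 = InvRound(s_5, k_2) = 0xD3
s_7 = InvRound(s_6, k_1) = 0x7D
s_8 = InvRound(s_7, k_0) = 0xF7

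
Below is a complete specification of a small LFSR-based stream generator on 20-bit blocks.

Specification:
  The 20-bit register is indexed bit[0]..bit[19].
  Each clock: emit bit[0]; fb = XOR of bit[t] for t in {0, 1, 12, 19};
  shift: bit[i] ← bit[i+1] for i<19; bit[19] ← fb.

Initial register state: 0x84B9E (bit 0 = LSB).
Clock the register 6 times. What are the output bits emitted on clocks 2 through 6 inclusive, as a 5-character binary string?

reg_0 = 0x84B9E
clock 1: out=0, reg = 0x425CF
clock 2: out=1, reg = 0x212E7
clock 3: out=1, reg = 0x90973
clock 4: out=1, reg = 0xC84B9
clock 5: out=1, reg = 0x6425C
clock 6: out=0, reg = 0x3212E

11110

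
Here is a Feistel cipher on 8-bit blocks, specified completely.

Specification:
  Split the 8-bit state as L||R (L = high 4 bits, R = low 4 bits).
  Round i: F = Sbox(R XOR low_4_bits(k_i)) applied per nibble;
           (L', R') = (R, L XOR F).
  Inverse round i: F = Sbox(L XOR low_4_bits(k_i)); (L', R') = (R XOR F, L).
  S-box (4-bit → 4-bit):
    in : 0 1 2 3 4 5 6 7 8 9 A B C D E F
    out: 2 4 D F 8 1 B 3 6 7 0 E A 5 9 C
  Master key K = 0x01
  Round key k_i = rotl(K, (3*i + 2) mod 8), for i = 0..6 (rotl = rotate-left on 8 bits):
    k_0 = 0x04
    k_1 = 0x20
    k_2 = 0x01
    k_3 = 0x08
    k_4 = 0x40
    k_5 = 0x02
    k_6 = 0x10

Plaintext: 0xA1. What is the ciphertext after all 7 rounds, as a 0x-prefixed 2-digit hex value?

s_0 = plaintext = 0xA1
s_1 = Round(s_0, k_0) = 0x1B
s_2 = Round(s_1, k_1) = 0xBF
s_3 = Round(s_2, k_2) = 0xF2
s_4 = Round(s_3, k_3) = 0x2F
s_5 = Round(s_4, k_4) = 0xFE
s_6 = Round(s_5, k_5) = 0xE5
s_7 = Round(s_6, k_6) = 0x5F

0x5F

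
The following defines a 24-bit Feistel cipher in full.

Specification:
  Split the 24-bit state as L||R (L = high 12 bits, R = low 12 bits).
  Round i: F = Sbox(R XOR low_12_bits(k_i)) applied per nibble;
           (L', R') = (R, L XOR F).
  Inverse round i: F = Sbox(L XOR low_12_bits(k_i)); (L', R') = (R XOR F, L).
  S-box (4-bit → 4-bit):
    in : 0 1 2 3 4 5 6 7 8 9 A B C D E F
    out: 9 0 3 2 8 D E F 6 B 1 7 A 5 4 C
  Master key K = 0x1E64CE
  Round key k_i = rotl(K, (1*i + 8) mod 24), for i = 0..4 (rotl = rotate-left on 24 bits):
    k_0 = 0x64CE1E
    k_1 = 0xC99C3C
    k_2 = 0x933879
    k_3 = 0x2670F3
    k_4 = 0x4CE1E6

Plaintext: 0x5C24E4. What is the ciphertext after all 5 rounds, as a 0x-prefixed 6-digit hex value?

0xFA11FC

s_0 = plaintext = 0x5C24E4
s_1 = Round(s_0, k_0) = 0x4E4403
s_2 = Round(s_1, k_1) = 0x4032C8
s_3 = Round(s_2, k_2) = 0x2C8573
s_4 = Round(s_3, k_3) = 0x573FA1
s_5 = Round(s_4, k_4) = 0xFA11FC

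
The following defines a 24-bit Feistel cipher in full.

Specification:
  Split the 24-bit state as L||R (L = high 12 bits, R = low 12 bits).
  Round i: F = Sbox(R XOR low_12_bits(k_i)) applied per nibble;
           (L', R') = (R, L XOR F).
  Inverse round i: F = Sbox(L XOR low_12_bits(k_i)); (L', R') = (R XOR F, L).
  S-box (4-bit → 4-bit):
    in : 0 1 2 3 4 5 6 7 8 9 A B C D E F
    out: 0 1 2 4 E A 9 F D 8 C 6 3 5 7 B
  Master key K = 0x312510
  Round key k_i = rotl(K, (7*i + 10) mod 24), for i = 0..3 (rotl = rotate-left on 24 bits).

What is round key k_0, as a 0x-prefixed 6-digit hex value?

0x9440C4

K = 0x312510
k_0 = rotl(K, (7*0+10) mod 24) = rotl(K, 10) = 0x9440C4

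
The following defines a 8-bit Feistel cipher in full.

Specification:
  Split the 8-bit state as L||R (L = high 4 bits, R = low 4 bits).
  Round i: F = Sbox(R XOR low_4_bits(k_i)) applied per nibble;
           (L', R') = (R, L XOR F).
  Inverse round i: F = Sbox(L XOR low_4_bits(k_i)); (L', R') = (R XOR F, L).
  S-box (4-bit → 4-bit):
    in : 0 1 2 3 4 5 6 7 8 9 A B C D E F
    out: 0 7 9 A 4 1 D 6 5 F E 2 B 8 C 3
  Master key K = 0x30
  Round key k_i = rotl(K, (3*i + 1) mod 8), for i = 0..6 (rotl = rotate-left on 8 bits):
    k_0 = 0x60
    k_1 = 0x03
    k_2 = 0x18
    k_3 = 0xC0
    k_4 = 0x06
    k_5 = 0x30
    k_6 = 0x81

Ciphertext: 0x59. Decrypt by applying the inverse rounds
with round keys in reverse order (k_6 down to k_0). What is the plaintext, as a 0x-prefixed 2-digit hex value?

0xD9

s_0 = ciphertext = 0x59
s_1 = InvRound(s_0, k_6) = 0xD5
s_2 = InvRound(s_1, k_5) = 0xDD
s_3 = InvRound(s_2, k_4) = 0xFD
s_4 = InvRound(s_3, k_3) = 0xEF
s_5 = InvRound(s_4, k_2) = 0x2E
s_6 = InvRound(s_5, k_1) = 0x92
s_7 = InvRound(s_6, k_0) = 0xD9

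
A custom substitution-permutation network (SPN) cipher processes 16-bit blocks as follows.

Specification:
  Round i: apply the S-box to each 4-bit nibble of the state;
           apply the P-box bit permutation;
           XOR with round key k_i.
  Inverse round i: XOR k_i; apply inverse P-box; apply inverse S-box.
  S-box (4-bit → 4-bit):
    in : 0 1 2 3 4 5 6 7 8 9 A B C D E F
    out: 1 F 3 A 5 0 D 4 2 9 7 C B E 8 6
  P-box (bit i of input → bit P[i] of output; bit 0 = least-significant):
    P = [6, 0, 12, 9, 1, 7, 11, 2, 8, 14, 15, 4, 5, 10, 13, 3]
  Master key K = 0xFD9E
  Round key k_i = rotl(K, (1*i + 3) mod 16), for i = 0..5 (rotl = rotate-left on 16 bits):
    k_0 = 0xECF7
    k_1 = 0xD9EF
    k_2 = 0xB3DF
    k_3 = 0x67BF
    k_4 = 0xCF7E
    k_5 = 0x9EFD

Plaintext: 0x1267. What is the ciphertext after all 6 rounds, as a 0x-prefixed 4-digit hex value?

0xAA84

s_0 = plaintext = 0x1267
s_1 = Round(s_0, k_0) = 0x91D9
s_2 = Round(s_1, k_1) = 0x1213
s_3 = Round(s_2, k_2) = 0xDC70
s_4 = Round(s_3, k_3) = 0x0AE7
s_5 = Round(s_4, k_4) = 0x1E5A
s_6 = Round(s_5, k_5) = 0xAA84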